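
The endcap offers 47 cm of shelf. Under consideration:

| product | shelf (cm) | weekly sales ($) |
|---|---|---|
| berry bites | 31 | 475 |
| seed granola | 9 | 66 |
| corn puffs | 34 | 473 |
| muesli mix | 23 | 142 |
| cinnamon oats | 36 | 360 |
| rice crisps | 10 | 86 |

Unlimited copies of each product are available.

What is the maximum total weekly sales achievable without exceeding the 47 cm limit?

561

Density check — berry bites 15.32, corn puffs 13.91, cinnamon oats 10.00 are the best per cm.
The ratio ordering already packs tightly: berry bites + rice crisps, 41 cm, 561.
Nothing else within 47 cm beats 561.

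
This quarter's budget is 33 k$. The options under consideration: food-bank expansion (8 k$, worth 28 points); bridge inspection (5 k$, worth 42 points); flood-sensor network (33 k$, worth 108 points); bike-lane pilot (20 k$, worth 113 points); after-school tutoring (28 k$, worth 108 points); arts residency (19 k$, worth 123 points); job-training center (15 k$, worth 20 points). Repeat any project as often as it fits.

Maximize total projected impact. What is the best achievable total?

252

6×bridge inspection uses 30 of the 33 k$ and totals 252.
Nothing else within 33 k$ beats 252.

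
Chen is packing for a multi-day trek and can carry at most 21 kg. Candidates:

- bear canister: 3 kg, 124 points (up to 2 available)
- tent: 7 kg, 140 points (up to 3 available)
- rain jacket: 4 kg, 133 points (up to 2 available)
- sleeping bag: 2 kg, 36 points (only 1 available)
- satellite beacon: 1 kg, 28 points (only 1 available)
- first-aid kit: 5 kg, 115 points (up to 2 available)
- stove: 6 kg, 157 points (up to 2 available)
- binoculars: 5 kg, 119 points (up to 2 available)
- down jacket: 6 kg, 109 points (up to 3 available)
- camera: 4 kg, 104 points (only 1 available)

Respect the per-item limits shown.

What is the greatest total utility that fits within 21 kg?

699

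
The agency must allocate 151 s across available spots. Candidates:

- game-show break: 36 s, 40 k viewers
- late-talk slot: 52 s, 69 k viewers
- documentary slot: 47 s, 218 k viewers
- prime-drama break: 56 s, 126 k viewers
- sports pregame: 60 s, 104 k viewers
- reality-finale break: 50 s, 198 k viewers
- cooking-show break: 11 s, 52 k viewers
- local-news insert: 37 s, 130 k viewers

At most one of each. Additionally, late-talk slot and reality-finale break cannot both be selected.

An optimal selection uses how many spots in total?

4

The maximum expected reach within 151 s is 598.
For example documentary slot + reality-finale break + cooking-show break + local-news insert achieves it, using 145 s.
Every optimal selection uses 4 spots.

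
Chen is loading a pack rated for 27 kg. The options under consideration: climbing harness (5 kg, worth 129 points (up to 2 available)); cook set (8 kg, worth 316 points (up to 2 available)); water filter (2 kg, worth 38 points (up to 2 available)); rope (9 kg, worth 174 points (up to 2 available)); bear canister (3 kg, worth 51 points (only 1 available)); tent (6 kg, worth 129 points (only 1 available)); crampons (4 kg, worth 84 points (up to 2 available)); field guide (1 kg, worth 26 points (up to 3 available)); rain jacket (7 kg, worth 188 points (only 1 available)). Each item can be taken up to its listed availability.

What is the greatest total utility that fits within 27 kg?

A density-first pass picks 2×cook set + 3×field guide + rain jacket — 898 at 26 kg.
Dropping 2×field guide and rain jacket frees 9 kg; slotting in 2×climbing harness (10 kg) lifts the total to 916 at 27 kg.
Nothing else within 27 kg beats 916.

916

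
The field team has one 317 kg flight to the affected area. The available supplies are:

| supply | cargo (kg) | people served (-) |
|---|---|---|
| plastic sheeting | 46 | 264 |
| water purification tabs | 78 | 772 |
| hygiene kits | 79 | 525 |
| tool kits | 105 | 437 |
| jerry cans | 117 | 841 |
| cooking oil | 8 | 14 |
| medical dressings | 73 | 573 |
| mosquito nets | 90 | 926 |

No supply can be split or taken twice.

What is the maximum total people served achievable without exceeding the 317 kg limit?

By people served per kg: mosquito nets 10.29, water purification tabs 9.90, medical dressings 7.85, jerry cans 7.19 lead.
The ratio heuristic lands on plastic sheeting + water purification tabs + cooking oil + medical dressings + mosquito nets (2549) but leaves 22 kg idle.
Dropping plastic sheeting and medical dressings frees 119 kg; slotting in jerry cans (117 kg) lifts the total to 2553 at 293 kg.

2553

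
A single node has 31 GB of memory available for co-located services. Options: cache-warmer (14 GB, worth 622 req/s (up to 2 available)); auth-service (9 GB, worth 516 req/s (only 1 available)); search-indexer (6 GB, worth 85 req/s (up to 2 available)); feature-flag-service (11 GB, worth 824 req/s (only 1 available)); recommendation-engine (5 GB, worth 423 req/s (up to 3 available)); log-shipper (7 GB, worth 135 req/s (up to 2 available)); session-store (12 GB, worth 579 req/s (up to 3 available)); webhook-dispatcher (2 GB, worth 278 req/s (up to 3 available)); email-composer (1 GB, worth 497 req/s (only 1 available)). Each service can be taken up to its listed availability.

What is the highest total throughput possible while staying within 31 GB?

3146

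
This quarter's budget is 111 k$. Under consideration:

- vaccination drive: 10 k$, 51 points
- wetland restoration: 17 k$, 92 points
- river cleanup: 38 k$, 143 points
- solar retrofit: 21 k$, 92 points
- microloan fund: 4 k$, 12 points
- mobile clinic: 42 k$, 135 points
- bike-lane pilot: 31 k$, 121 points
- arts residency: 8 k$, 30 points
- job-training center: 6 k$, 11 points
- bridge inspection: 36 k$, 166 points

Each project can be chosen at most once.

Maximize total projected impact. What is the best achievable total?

The ratio heuristic lands on vaccination drive + wetland restoration + solar retrofit + microloan fund + arts residency + job-training center + bridge inspection (454) but leaves 9 k$ idle.
Replace vaccination drive and arts residency and job-training center with bike-lane pilot: the trade gains 29 net, giving 483 at 109 k$.
Runner-up vaccination drive + wetland restoration + river cleanup + arts residency + bridge inspection tops out at 482.

483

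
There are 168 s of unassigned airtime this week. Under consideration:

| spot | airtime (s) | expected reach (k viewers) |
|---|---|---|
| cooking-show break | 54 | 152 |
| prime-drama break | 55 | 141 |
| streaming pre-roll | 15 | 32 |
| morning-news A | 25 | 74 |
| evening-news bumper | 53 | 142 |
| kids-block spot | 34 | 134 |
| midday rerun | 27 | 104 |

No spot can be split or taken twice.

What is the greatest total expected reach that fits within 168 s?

Taking the top-ratio spots first gives cooking-show break + streaming pre-roll + morning-news A + kids-block spot + midday rerun for 496 (155 s).
Replace streaming pre-roll and morning-news A with evening-news bumper: the trade gains 36 net, giving 532 at 168 s.
The closest alternative, cooking-show break + morning-news A + evening-news bumper + kids-block spot, reaches only 502.

532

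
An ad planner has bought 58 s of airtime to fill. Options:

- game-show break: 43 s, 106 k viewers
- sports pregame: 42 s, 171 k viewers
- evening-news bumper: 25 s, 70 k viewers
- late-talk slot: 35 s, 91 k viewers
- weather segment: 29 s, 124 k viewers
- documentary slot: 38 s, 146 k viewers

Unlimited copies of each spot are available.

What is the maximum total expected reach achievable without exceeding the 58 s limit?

248

By expected reach per s: weather segment 4.28, sports pregame 4.07, documentary slot 3.84, evening-news bumper 2.80 lead.
Best packing: 2×weather segment — 58 s, 248 total.
That's the maximum — no swap from here does better than 248.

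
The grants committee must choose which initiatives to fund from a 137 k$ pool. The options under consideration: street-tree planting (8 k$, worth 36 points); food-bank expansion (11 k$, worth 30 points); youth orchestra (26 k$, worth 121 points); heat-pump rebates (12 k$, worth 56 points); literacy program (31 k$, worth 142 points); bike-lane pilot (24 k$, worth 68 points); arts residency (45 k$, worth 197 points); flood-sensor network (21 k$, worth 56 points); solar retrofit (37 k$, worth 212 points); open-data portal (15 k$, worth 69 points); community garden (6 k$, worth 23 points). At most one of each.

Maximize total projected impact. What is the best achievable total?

659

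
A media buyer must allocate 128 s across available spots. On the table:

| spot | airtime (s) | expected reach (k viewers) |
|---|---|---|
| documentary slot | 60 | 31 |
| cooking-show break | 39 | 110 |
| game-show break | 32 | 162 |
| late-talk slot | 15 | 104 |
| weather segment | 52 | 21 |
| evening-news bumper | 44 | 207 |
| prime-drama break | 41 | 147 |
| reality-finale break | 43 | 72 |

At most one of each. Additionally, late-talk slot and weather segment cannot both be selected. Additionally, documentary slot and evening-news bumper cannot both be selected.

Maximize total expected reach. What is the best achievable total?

523

Taking the top-ratio spots first gives game-show break + late-talk slot + evening-news bumper for 473 (91 s).
Replace evening-news bumper with cooking-show break + prime-drama break: the trade gains 50 net, giving 523 at 127 s.
Runner-up game-show break + evening-news bumper + prime-drama break tops out at 516.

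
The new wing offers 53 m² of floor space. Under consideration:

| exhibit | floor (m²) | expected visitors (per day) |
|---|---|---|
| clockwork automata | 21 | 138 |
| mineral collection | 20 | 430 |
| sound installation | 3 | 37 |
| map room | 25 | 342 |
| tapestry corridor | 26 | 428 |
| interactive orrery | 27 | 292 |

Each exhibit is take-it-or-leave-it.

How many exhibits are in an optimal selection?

The maximum expected visitors within 53 m² is 895.
One optimal bundle: mineral collection + sound installation + tapestry corridor (49 m²).
Any selection reaching 895 contains exactly 3 exhibits.

3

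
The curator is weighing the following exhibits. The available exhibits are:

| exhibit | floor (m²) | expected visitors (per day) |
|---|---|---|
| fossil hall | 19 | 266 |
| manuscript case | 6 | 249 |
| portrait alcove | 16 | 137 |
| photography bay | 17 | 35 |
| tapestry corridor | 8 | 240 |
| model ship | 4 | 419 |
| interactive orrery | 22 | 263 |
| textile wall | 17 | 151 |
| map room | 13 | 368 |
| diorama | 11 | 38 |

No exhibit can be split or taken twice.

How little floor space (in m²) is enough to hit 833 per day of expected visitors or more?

18

Need the lightest bundle worth ≥ 833.
manuscript case + tapestry corridor + model ship reaches 908 using 18 m².
Below 18 m² the best achievable stays under 833.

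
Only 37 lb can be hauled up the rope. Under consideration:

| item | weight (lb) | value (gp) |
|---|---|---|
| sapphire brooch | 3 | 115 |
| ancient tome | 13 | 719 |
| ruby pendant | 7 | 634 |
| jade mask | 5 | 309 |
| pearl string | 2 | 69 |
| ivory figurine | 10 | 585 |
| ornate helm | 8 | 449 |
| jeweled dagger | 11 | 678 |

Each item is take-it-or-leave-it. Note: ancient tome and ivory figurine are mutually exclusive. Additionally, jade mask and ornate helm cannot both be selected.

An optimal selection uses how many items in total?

4

Optimal total is 2346.
One optimal bundle: ruby pendant + ivory figurine + ornate helm + jeweled dagger (36 lb).
Every optimal selection uses 4 items.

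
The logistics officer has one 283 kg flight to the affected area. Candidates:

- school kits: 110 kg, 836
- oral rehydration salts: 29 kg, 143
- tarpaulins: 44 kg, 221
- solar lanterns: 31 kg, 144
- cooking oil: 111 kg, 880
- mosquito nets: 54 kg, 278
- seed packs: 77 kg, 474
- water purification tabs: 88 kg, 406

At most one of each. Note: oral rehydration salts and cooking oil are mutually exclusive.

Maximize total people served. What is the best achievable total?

1994

The ratio ordering already packs tightly: school kits + cooking oil + mosquito nets, 275 kg, 1994.
An exhaustive check of the 256 subsets confirms 1994.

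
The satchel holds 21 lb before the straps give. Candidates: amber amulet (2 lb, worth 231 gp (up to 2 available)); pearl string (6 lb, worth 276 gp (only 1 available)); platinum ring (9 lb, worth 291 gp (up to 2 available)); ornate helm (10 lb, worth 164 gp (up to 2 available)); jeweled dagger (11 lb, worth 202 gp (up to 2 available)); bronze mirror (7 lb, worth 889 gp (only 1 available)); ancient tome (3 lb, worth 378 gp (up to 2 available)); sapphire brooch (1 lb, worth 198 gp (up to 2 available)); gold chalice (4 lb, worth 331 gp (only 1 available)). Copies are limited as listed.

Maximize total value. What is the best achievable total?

2603

Taking the top-ratio items first gives 2×amber amulet + bronze mirror + 2×ancient tome + 2×sapphire brooch for 2503 (19 lb).
Dropping amber amulet frees 2 lb; slotting in gold chalice (4 lb) lifts the total to 2603 at 21 lb.
No other feasible combination exceeds 2603.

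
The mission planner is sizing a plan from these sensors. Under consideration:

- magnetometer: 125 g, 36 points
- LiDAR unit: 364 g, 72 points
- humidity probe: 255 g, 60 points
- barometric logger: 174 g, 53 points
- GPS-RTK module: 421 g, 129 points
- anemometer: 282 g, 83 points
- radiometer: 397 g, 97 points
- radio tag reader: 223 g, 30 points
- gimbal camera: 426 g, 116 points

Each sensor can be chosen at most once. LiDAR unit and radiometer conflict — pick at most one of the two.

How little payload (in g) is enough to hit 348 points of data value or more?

Need the lightest bundle worth ≥ 348.
magnetometer + GPS-RTK module + anemometer + gimbal camera reaches 364 using 1254 g.
No combination under 1254 g hits 348.

1254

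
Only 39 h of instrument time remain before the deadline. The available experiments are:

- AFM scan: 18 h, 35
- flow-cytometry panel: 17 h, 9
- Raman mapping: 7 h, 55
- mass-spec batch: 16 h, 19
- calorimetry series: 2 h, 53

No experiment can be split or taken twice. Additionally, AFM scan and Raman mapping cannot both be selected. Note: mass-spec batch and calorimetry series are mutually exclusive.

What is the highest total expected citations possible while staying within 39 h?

117

Density check — calorimetry series 26.50, Raman mapping 7.86, AFM scan 1.94 are the best per h.
Taking flow-cytometry panel + Raman mapping + calorimetry series: 26 h used, 117 in expected citations.
Runner-up Raman mapping + calorimetry series tops out at 108.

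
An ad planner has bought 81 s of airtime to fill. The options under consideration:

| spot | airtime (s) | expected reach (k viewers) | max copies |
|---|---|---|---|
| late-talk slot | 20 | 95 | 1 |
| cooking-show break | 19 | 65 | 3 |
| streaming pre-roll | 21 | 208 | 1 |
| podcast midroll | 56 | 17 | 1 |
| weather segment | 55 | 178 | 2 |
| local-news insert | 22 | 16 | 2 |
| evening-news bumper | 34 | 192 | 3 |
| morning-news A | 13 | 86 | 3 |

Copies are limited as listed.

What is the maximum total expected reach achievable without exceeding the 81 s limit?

Greedy by ratio would take late-talk slot + streaming pre-roll + 3×morning-news A: 80 s used, total 561.
Replace late-talk slot and morning-news A with evening-news bumper: the trade gains 11 net, giving 572 at 81 s.

572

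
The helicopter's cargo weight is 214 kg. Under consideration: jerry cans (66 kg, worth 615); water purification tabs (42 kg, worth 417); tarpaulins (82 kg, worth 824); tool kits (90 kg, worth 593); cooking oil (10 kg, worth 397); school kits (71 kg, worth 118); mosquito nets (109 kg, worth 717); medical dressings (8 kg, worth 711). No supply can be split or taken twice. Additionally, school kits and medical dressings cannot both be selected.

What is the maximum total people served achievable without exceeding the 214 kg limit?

2964

Best packing: jerry cans + water purification tabs + tarpaulins + cooking oil + medical dressings — 208 kg, 2964 total.
No other feasible combination exceeds 2964.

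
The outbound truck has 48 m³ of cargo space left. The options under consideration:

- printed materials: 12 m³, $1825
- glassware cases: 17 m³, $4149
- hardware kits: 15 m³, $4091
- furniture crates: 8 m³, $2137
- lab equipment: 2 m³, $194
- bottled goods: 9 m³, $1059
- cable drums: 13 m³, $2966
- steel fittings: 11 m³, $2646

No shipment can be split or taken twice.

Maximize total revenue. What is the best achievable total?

11840

Ranking by ratio (revenue/m³): hardware kits 272.73, furniture crates 267.12, glassware cases 244.06, steel fittings 240.55.
Filling by ratio: glassware cases + hardware kits + furniture crates + lab equipment for 10571, with 6 m³ left unused.
The 19 m³ tied up in glassware cases and lab equipment is better spent on cable drums + steel fittings — total rises to 11840 (47 m³).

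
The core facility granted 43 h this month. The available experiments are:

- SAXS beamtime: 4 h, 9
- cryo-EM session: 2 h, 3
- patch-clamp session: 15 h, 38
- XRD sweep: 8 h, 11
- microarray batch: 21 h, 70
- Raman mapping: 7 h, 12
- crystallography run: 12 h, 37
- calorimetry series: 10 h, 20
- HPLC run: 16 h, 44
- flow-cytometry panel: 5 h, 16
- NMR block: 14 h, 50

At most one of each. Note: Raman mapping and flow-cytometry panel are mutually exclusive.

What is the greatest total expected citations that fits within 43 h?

139

The ratio ordering already packs tightly: cryo-EM session + microarray batch + flow-cytometry panel + NMR block, 42 h, 139.
Runner-up microarray batch + flow-cytometry panel + NMR block tops out at 136.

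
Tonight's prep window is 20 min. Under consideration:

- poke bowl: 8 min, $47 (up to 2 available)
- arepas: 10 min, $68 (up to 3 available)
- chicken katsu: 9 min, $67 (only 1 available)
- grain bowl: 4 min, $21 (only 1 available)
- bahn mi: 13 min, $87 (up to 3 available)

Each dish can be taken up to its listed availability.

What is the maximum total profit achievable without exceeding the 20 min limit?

Taking the top-ratio dishes first gives arepas + chicken katsu for 135 (19 min).
Dropping chicken katsu frees 9 min; slotting in arepas (10 min) lifts the total to 136 at 20 min.

136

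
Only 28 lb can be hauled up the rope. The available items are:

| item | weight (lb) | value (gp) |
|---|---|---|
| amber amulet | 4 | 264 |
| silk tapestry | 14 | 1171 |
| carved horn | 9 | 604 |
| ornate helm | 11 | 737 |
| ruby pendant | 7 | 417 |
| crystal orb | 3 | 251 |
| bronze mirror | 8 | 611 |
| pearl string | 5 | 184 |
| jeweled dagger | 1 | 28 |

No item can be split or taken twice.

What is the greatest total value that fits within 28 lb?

2159

Density check — crystal orb 83.67, silk tapestry 83.64, bronze mirror 76.38 are the best per lb.
Filling by ratio: silk tapestry + crystal orb + bronze mirror + jeweled dagger for 2061, with 2 lb left unused.
Dropping bronze mirror and jeweled dagger frees 9 lb; slotting in ornate helm (11 lb) lifts the total to 2159 at 28 lb.
Next best is amber amulet + silk tapestry + ruby pendant + crystal orb at 2103 (28 lb) — short by 56.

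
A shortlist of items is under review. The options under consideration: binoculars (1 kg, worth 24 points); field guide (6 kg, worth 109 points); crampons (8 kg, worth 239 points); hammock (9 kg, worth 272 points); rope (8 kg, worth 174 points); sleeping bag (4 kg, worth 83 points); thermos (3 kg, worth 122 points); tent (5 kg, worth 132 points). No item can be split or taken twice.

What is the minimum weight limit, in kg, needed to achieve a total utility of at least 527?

Minimise kg subject to total utility ≥ 527.
Taking binoculars + crampons + hammock gives 535 (≥ 527) for 18 kg.
No combination under 18 kg hits 527.

18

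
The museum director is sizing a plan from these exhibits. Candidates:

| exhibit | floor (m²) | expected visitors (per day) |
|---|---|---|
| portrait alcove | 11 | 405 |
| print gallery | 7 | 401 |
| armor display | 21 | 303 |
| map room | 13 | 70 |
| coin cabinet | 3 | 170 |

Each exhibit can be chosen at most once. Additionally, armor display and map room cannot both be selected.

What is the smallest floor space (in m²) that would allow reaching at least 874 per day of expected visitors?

Need the lightest bundle worth ≥ 874.
portrait alcove + print gallery + coin cabinet: 976 expected visitors at 21 m².
No combination under 21 m² hits 874.

21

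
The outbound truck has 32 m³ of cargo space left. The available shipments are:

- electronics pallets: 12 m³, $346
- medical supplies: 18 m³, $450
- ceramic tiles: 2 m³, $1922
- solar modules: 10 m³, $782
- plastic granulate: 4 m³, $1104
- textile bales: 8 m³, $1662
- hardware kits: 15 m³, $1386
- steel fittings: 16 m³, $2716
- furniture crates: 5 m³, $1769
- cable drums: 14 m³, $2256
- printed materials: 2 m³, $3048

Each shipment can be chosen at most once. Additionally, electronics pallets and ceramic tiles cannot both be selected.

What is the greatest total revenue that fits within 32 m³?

10657

Density check — printed materials 1524.00, ceramic tiles 961.00, furniture crates 353.80, plastic granulate 276.00 are the best per m³.
Taking the top-ratio shipments first gives ceramic tiles + solar modules + plastic granulate + textile bales + furniture crates + printed materials for 10287 (31 m³).
Dropping solar modules and plastic granulate frees 14 m³; slotting in cable drums (14 m³) lifts the total to 10657 at 31 m³.
The closest alternative, ceramic tiles + plastic granulate + steel fittings + furniture crates + printed materials, reaches only 10559.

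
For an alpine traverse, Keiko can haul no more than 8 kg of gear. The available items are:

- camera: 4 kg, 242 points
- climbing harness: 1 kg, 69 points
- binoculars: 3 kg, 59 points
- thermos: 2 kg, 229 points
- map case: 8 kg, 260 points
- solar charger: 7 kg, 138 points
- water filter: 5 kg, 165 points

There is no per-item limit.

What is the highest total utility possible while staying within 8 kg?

916

4×thermos uses 8 of the 8 kg and totals 916.
That's the maximum — no swap from here does better than 916.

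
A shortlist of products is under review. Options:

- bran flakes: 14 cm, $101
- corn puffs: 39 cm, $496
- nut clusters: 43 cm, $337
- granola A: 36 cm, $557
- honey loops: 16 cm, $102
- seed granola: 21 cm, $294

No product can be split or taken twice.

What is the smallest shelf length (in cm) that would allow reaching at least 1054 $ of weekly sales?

Minimise cm subject to total weekly sales ≥ 1054.
bran flakes + granola A + honey loops + seed granola: 1054 weekly sales at 87 cm.
Any bundle with less than 87 cm falls short of 1054.

87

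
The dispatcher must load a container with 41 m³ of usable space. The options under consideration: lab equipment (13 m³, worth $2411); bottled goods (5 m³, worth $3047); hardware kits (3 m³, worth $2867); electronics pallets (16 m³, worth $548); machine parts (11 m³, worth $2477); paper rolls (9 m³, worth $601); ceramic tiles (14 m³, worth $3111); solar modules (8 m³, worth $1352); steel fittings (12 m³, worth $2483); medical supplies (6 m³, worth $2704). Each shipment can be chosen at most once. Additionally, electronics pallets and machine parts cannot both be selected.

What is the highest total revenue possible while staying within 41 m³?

14212

Filling by ratio: bottled goods + hardware kits + machine parts + ceramic tiles + medical supplies for 14206, with 2 m³ left unused.
Dropping machine parts frees 11 m³; slotting in steel fittings (12 m³) lifts the total to 14212 at 40 m³.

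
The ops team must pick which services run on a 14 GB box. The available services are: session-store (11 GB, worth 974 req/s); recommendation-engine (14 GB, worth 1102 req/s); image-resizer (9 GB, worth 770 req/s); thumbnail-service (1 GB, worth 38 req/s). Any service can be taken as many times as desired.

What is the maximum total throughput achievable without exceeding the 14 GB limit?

By throughput per GB: session-store 88.55, image-resizer 85.56, recommendation-engine 78.71, thumbnail-service 38.00 lead.
A density-first pass picks session-store + 3×thumbnail-service — 1088 at 14 GB.
Replace session-store and 3×thumbnail-service with recommendation-engine: the trade gains 14 net, giving 1102 at 14 GB.
No other feasible combination exceeds 1102.

1102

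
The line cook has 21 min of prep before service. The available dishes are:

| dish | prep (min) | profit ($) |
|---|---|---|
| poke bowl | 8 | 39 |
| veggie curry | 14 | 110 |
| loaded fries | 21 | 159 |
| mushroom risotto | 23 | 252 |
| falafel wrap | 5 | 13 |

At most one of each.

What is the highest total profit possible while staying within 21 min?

159

By profit per min: mushroom risotto 10.96, veggie curry 7.86, loaded fries 7.57, poke bowl 4.88 lead.
A density-first pass picks veggie curry + falafel wrap — 123 at 19 min.
Replace veggie curry and falafel wrap with loaded fries: the trade gains 36 net, giving 159 at 21 min.
Runner-up veggie curry + falafel wrap tops out at 123.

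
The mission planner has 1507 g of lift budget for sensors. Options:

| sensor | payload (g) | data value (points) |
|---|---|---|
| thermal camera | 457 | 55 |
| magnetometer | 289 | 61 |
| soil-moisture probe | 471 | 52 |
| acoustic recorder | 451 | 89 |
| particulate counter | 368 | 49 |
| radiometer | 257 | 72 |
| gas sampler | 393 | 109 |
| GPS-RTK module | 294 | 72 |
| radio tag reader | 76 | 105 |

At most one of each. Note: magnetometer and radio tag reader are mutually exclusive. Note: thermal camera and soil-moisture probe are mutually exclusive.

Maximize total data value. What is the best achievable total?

Taking acoustic recorder + radiometer + gas sampler + GPS-RTK module + radio tag reader: 1471 g used, 447 in data value.
Runner-up thermal camera + radiometer + gas sampler + GPS-RTK module + radio tag reader tops out at 413.

447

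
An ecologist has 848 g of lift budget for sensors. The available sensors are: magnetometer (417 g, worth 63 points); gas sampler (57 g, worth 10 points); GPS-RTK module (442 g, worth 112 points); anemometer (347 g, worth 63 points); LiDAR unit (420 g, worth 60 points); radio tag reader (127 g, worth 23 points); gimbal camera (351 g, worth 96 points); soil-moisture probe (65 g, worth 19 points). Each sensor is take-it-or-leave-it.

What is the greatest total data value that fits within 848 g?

By data value per g: soil-moisture probe 0.29, gimbal camera 0.27, GPS-RTK module 0.25 lead.
A density-first pass picks gas sampler + anemometer + gimbal camera + soil-moisture probe — 188 at 820 g.
Dropping gas sampler and anemometer and soil-moisture probe frees 469 g; slotting in GPS-RTK module (442 g) lifts the total to 208 at 793 g.
Runner-up gas sampler + anemometer + gimbal camera + soil-moisture probe tops out at 188.

208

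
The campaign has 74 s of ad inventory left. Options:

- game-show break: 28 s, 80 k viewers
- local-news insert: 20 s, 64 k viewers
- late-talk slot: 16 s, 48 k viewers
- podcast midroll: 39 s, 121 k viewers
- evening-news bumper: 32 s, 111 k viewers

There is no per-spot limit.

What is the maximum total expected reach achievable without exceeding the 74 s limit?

239

By expected reach per s: evening-news bumper 3.47, local-news insert 3.20, podcast midroll 3.10, late-talk slot 3.00 lead.
Greedy by ratio would take 2×evening-news bumper: 64 s used, total 222.
The 32 s tied up in evening-news bumper is better spent on 2×local-news insert — total rises to 239 (72 s).
No other feasible combination exceeds 239.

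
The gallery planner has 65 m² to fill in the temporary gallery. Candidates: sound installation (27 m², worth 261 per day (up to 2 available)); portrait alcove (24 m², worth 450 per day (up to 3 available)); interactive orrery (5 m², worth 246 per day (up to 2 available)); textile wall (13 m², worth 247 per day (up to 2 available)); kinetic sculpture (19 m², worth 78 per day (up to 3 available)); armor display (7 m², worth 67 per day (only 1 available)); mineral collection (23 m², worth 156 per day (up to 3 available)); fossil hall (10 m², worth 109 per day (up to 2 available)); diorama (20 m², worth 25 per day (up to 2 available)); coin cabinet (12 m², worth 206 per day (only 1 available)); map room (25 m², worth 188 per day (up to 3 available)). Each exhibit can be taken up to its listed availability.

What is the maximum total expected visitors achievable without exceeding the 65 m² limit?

1459

Greedy by ratio would take portrait alcove + 2×interactive orrery + 2×textile wall: 60 m² used, total 1436.
Dropping 2×textile wall frees 26 m²; slotting in portrait alcove + armor display (31 m²) lifts the total to 1459 at 65 m².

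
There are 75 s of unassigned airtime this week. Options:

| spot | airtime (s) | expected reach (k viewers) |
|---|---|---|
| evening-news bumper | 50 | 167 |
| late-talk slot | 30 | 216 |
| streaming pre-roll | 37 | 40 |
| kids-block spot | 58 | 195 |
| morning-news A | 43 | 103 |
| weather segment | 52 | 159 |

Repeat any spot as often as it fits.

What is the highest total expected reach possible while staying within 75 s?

432

Density check — late-talk slot 7.20, kids-block spot 3.36, evening-news bumper 3.34 are the best per s.
Best packing: 2×late-talk slot — 60 s, 432 total.
Every other selection either busts 75 s or fails to beat 432.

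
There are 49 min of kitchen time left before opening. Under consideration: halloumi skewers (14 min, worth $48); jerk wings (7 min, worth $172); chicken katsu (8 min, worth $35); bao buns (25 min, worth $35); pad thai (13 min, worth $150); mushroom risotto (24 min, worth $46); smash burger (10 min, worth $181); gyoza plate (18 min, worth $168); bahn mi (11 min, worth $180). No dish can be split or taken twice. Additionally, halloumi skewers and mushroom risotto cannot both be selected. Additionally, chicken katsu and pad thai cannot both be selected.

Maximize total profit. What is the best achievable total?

701

Ranking by ratio (profit/min): jerk wings 24.57, smash burger 18.10, bahn mi 16.36.
Taking jerk wings + smash burger + gyoza plate + bahn mi: 46 min used, 701 in profit.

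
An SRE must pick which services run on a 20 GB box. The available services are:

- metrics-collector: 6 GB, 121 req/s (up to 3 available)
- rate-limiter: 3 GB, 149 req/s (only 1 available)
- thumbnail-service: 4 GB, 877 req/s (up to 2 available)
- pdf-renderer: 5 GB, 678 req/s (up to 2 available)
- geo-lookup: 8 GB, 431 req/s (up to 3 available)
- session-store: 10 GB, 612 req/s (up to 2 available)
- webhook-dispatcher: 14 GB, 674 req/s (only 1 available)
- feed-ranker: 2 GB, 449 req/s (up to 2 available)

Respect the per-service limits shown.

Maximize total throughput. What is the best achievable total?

Ranking by ratio (throughput/GB): feed-ranker 224.50, thumbnail-service 219.25, pdf-renderer 135.60, session-store 61.20.
Taking the top-ratio services first gives rate-limiter + 2×thumbnail-service + pdf-renderer + 2×feed-ranker for 3479 (20 GB).
Dropping rate-limiter and feed-ranker frees 5 GB; slotting in pdf-renderer (5 GB) lifts the total to 3559 at 20 GB.
Every other selection either busts 20 GB or exceeds an availability limit or fails to beat 3559.

3559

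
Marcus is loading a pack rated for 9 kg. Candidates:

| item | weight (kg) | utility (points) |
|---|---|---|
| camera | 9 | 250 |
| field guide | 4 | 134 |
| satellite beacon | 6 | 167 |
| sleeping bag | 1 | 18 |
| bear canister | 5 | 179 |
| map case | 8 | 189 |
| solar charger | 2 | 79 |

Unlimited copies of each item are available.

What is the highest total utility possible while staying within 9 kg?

Taking the top-ratio items first gives sleeping bag + 4×solar charger for 334 (9 kg).
Dropping sleeping bag and 2×solar charger frees 5 kg; slotting in bear canister (5 kg) lifts the total to 337 at 9 kg.

337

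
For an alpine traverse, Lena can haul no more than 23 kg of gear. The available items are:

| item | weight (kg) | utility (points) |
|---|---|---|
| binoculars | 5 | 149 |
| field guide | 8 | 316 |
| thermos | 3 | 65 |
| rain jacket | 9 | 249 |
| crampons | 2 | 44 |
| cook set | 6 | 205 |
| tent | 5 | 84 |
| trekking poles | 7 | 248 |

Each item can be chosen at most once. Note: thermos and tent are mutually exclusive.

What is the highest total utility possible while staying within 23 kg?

813

The ratio ordering already packs tightly: field guide + crampons + cook set + trekking poles, 23 kg, 813.
Nothing else feasible within 23 kg beats 813.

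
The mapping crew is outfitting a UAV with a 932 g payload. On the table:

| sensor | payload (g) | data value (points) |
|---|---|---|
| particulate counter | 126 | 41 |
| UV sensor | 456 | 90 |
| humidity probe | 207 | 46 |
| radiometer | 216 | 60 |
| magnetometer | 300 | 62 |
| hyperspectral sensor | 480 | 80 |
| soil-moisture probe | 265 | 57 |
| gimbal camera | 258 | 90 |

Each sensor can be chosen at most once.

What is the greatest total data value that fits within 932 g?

A density-first pass picks particulate counter + humidity probe + radiometer + gimbal camera — 237 at 807 g.
Dropping humidity probe frees 207 g; slotting in magnetometer (300 g) lifts the total to 253 at 900 g.
Runner-up particulate counter + radiometer + soil-moisture probe + gimbal camera tops out at 248.

253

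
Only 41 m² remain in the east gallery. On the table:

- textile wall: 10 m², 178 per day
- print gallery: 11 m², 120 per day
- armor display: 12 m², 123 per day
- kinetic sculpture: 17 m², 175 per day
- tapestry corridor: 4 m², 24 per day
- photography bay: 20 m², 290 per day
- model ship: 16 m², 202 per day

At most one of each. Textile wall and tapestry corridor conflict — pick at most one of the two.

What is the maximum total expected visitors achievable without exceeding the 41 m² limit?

Ranking by ratio (expected visitors/m²): textile wall 17.80, photography bay 14.50, model ship 12.62, print gallery 10.91.
The ratio ordering already packs tightly: textile wall + print gallery + photography bay, 41 m², 588.
No other feasible combination exceeds 588.

588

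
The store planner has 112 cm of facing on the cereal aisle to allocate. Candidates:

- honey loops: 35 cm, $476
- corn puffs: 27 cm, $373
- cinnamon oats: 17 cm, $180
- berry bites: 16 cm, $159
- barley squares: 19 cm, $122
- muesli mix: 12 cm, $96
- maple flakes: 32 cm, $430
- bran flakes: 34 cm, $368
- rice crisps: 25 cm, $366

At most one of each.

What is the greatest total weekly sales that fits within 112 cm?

By weekly sales per cm: rice crisps 14.64, corn puffs 13.81, honey loops 13.60, maple flakes 13.44 lead.
A density-first pass picks honey loops + corn puffs + cinnamon oats + rice crisps — 1395 at 104 cm.
Dropping rice crisps frees 25 cm; slotting in maple flakes (32 cm) lifts the total to 1459 at 111 cm.
That's the maximum — no swap from here does better than 1459.

1459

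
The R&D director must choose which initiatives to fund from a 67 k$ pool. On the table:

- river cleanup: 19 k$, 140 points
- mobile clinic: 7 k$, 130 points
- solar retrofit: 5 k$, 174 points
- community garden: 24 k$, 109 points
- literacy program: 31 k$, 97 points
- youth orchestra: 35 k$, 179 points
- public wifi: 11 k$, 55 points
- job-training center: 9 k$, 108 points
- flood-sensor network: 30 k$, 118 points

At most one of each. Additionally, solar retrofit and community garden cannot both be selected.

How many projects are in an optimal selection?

Best achievable projected impact is 646.
mobile clinic + solar retrofit + youth orchestra + public wifi + job-training center hits 646 at 67 k$.
All optima have 5 projects.

5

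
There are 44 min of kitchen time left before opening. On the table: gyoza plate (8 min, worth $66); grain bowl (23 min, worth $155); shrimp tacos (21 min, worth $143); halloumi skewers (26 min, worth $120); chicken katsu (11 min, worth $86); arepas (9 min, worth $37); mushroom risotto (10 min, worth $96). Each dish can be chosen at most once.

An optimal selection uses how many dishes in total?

3

Optimal total is 337.
grain bowl + chicken katsu + mushroom risotto hits 337 at 44 min.
Every optimal selection uses 3 dishes.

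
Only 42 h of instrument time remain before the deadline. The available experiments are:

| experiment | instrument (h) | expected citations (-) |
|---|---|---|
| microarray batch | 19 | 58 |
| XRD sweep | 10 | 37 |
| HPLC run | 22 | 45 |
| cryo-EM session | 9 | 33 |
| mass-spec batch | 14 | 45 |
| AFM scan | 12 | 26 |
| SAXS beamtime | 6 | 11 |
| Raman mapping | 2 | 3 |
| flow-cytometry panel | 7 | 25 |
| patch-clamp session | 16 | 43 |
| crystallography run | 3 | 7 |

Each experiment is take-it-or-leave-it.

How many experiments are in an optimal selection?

5

Optimal total is 143.
XRD sweep + cryo-EM session + mass-spec batch + Raman mapping + flow-cytometry panel hits 143 at 42 h.
Any selection reaching 143 contains exactly 5 experiments.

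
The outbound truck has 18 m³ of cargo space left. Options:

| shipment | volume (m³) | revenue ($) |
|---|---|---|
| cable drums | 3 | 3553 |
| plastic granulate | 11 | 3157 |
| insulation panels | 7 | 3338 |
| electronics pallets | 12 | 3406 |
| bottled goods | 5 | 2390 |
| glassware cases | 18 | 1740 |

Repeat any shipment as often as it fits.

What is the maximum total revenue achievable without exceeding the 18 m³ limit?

By revenue per m³: cable drums 1184.33, bottled goods 478.00, insulation panels 476.86, plastic granulate 287.00 lead.
The ratio ordering already packs tightly: 6×cable drums, 18 m³, 21318.

21318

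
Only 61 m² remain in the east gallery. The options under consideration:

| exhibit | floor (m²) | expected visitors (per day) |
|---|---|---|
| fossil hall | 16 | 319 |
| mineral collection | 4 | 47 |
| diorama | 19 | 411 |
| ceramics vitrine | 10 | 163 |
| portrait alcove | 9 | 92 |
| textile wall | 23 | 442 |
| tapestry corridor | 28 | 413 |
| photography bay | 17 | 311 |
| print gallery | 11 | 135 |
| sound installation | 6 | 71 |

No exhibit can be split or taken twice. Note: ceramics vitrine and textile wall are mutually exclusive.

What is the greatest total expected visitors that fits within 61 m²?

The ratio ordering already packs tightly: fossil hall + diorama + textile wall, 58 m², 1172.
No other feasible combination exceeds 1172.

1172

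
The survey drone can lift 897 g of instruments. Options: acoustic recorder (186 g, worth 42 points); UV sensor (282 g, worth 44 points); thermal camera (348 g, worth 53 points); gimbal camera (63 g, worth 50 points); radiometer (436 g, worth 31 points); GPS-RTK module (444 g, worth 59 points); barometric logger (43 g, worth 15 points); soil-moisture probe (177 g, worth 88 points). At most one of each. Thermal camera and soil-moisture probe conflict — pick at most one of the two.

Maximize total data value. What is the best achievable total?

Best packing: acoustic recorder + gimbal camera + GPS-RTK module + soil-moisture probe — 870 g, 239 total.

239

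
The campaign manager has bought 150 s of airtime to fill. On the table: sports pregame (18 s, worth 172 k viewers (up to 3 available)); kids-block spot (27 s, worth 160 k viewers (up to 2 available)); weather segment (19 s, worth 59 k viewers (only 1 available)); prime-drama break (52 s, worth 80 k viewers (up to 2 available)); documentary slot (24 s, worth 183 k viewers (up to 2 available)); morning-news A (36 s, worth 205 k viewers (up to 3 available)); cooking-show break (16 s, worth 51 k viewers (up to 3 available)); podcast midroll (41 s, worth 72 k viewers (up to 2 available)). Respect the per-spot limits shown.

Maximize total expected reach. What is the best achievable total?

1109

Greedy by ratio would take 3×sports pregame + kids-block spot + 2×documentary slot + cooking-show break: 145 s used, total 1093.
Replace kids-block spot and documentary slot and cooking-show break with 2×morning-news A: the trade gains 16 net, giving 1109 at 150 s.
Every other selection either busts 150 s or exceeds an availability limit or fails to beat 1109.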